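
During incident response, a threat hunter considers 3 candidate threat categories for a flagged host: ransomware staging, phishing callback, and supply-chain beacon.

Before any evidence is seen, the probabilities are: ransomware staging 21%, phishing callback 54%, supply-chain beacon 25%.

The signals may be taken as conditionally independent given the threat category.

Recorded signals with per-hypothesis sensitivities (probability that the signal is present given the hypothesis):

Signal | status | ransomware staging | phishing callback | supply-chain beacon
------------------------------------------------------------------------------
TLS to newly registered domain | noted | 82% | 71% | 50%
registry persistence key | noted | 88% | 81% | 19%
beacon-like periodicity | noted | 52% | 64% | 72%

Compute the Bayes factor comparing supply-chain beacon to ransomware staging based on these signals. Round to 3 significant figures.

0.182

The Bayes factor is the ratio of the joint likelihoods of the signal pattern under the two hypotheses.
  supply-chain beacon: 0.50 × 0.19 × 0.72 = 0.0684
  ransomware staging: 0.82 × 0.88 × 0.52 = 0.37523
Bayes factor = 0.0684 / 0.37523 ≈ 0.182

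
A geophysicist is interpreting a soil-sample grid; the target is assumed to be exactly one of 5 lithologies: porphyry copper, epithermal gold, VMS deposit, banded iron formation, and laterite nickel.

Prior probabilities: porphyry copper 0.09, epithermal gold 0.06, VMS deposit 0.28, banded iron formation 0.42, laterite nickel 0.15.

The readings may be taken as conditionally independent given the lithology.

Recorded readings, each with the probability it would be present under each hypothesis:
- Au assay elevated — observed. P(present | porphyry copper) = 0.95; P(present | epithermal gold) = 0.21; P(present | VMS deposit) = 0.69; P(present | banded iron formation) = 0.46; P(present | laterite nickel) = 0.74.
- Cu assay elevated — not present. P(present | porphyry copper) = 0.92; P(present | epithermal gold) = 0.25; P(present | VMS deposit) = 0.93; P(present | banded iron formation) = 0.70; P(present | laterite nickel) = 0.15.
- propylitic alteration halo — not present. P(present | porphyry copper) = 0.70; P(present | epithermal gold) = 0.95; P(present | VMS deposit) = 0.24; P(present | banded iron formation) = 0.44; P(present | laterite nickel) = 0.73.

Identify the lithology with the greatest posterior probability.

banded iron formation

Multiply each prior by the joint likelihood of the reading pattern (using 1 − P(present | H) for each absent reading):
  porphyry copper: 0.09 × 0.95 × (1 − 0.92) × (1 − 0.70) = 0.002052
  epithermal gold: 0.06 × 0.21 × (1 − 0.25) × (1 − 0.95) = 0.0004725
  VMS deposit: 0.28 × 0.69 × (1 − 0.93) × (1 − 0.24) = 0.010278
  banded iron formation: 0.42 × 0.46 × (1 − 0.70) × (1 − 0.44) = 0.032458
  laterite nickel: 0.15 × 0.74 × (1 − 0.15) × (1 − 0.73) = 0.025475
The unnormalized weights sum to 0.070735.
P(porphyry copper | evidence) ≈ 0.002052 / 0.070735 ≈ 0.029
P(epithermal gold | evidence) ≈ 0.0004725 / 0.070735 ≈ 0.007
P(VMS deposit | evidence) ≈ 0.010278 / 0.070735 ≈ 0.145
P(banded iron formation | evidence) ≈ 0.032458 / 0.070735 ≈ 0.459
P(laterite nickel | evidence) ≈ 0.025475 / 0.070735 ≈ 0.360
The largest is 0.459, so banded iron formation is most probable.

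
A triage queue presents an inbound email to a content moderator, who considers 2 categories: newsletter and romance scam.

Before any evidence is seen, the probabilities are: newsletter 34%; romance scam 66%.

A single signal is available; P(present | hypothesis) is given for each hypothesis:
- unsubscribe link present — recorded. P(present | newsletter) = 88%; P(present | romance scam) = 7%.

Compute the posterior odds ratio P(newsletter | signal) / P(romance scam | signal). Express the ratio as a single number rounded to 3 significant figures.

6.48

Posterior odds equal prior odds times the likelihood ratio; only the two competing hypotheses matter.
  newsletter: 0.34 × 0.88 = 0.2992
  romance scam: 0.66 × 0.07 = 0.0462
Odds(newsletter : romance scam) = 0.2992 / 0.0462 ≈ 6.48.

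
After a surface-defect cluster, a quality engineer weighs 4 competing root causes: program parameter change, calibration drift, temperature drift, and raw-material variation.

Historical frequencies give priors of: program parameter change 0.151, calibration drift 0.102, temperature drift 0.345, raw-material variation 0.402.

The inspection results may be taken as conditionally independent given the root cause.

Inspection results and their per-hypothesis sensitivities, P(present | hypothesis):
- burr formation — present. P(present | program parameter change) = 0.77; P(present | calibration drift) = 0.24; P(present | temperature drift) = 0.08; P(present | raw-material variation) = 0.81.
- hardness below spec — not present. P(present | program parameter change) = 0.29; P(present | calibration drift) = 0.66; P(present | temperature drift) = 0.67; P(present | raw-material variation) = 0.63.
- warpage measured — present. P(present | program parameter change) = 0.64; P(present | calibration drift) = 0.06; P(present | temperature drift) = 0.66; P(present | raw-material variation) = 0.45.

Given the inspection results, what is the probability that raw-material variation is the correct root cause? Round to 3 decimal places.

0.477

Multiply each prior by the joint likelihood of the inspection result pattern (using 1 − P(present | H) for each absent inspection result):
  program parameter change: 0.151 × 0.77 × (1 − 0.29) × 0.64 = 0.052833
  calibration drift: 0.102 × 0.24 × (1 − 0.66) × 0.06 = 0.00049939
  temperature drift: 0.345 × 0.08 × (1 − 0.67) × 0.66 = 0.0060113
  raw-material variation: 0.402 × 0.81 × (1 − 0.63) × 0.45 = 0.054216
Marginal likelihood of the evidence = 0.11356.
P(raw-material variation | evidence) = 0.054216 / 0.11356 ≈ 0.477.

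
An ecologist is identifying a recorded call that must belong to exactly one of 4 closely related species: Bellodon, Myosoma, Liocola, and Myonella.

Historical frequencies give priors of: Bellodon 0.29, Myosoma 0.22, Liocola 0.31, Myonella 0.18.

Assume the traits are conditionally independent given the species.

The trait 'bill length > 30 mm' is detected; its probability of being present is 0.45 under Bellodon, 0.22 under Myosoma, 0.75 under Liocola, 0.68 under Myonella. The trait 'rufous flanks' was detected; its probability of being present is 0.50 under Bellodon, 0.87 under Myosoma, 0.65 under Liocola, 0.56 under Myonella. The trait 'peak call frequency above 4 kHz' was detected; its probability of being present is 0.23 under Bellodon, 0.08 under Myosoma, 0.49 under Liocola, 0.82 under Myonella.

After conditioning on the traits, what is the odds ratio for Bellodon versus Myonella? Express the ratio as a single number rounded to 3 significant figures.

0.267

The normalizing constant cancels in an odds ratio, so compute prior × likelihood for the two hypotheses only:
  Bellodon: 0.29 × 0.45 × 0.50 × 0.23 = 0.015008
  Myonella: 0.18 × 0.68 × 0.56 × 0.82 = 0.056206
Posterior odds = 0.015008 / 0.056206 ≈ 0.267.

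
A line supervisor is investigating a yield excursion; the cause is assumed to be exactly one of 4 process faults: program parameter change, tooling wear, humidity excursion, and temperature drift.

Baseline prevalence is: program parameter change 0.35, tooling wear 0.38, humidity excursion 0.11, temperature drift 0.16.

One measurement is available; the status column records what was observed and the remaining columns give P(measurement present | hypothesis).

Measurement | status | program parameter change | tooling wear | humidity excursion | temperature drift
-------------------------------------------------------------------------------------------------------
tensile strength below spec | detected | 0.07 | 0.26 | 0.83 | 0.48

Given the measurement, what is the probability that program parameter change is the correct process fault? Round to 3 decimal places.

0.084

For each hypothesis, the unnormalized posterior weight is prior × likelihood:
  program parameter change: 0.35 × 0.07 = 0.0245
  tooling wear: 0.38 × 0.26 = 0.0988
  humidity excursion: 0.11 × 0.83 = 0.0913
  temperature drift: 0.16 × 0.48 = 0.0768
The unnormalized weights sum to 0.2914.
P(program parameter change | evidence) = 0.0245 / 0.2914 ≈ 0.084.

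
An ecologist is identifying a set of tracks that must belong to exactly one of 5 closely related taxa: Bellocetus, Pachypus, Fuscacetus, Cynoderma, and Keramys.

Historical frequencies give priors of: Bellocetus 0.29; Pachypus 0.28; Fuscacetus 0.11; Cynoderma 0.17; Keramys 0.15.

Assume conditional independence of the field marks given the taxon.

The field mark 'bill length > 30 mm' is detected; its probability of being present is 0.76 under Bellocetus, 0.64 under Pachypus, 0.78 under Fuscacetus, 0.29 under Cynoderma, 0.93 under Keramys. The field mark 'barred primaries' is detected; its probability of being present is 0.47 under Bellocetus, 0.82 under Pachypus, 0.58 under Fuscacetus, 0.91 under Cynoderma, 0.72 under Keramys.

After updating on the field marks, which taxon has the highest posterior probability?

Multiply each prior by the joint likelihood of the field mark pattern:
  Bellocetus: 0.29 × 0.76 × 0.47 = 0.10359
  Pachypus: 0.28 × 0.64 × 0.82 = 0.14694
  Fuscacetus: 0.11 × 0.78 × 0.58 = 0.049764
  Cynoderma: 0.17 × 0.29 × 0.91 = 0.044863
  Keramys: 0.15 × 0.93 × 0.72 = 0.10044
Marginal likelihood of the evidence = 0.4456.
P(Bellocetus | evidence) ≈ 0.10359 / 0.4456 ≈ 0.232
P(Pachypus | evidence) ≈ 0.14694 / 0.4456 ≈ 0.330
P(Fuscacetus | evidence) ≈ 0.049764 / 0.4456 ≈ 0.112
P(Cynoderma | evidence) ≈ 0.044863 / 0.4456 ≈ 0.101
P(Keramys | evidence) ≈ 0.10044 / 0.4456 ≈ 0.225
The largest is 0.330, so Pachypus is most probable.

Pachypus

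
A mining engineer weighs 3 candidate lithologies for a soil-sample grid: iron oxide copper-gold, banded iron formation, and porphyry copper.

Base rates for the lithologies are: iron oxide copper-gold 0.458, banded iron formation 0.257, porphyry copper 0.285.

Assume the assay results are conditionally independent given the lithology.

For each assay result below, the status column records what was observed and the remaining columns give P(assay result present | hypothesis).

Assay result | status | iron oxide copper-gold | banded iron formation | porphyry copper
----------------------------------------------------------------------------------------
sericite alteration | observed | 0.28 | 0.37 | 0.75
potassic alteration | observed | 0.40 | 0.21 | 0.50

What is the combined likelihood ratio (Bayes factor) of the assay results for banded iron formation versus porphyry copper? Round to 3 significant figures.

0.207

Joint likelihood of the assay result pattern under each hypothesis:
  banded iron formation: 0.37 × 0.21 = 0.0777
  porphyry copper: 0.75 × 0.50 = 0.375
Bayes factor = 0.0777 / 0.375 ≈ 0.207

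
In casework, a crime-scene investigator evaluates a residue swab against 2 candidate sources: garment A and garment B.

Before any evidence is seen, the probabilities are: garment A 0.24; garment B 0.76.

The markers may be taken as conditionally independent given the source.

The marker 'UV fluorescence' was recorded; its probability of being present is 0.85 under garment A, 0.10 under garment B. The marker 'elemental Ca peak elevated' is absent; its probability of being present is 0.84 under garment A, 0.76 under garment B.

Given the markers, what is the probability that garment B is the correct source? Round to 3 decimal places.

0.358

By Bayes' rule with conditional independence, the unnormalized weight for each hypothesis is prior × ∏ likelihoods (using 1 − P(present | H) for each absent marker):
  garment A: 0.24 × 0.85 × (1 − 0.84) = 0.03264
  garment B: 0.76 × 0.10 × (1 − 0.76) = 0.01824
The unnormalized weights sum to 0.05088.
P(garment B | evidence) = 0.01824 / 0.05088 ≈ 0.358.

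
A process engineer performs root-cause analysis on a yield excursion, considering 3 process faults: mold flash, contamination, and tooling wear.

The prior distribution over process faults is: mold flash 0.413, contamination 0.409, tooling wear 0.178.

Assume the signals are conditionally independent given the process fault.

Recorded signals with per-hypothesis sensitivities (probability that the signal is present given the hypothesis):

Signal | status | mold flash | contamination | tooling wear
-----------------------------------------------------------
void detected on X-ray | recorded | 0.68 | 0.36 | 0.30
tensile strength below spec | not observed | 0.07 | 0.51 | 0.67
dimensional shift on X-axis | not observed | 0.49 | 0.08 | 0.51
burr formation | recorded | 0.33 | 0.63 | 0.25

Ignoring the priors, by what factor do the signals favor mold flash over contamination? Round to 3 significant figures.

Take the product of per-signal likelihoods under each hypothesis (using 1 − P(present | H) for each absent signal), then divide.
  mold flash: 0.68 × (1 − 0.07) × (1 − 0.49) × 0.33 = 0.10643
  contamination: 0.36 × (1 − 0.51) × (1 − 0.08) × 0.63 = 0.10224
Bayes factor = 0.10643 / 0.10224 ≈ 1.04

1.04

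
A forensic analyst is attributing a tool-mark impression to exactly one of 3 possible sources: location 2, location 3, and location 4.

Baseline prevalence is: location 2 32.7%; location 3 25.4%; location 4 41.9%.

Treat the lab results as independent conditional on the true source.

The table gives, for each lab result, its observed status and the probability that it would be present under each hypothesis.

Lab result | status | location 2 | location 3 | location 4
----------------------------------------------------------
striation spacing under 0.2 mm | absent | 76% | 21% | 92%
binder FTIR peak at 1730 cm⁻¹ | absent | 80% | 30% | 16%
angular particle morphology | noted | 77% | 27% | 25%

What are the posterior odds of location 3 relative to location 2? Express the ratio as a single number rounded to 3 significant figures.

Unnormalized posterior weight (prior times the lab result likelihoods) for each of the two hypotheses (using 1 − P(present | H) for each absent lab result):
  location 3: 0.254 × (1 − 0.21) × (1 − 0.30) × 0.27 = 0.037925
  location 2: 0.327 × (1 − 0.76) × (1 − 0.80) × 0.77 = 0.012086
Posterior odds = 0.037925 / 0.012086 ≈ 3.14.

3.14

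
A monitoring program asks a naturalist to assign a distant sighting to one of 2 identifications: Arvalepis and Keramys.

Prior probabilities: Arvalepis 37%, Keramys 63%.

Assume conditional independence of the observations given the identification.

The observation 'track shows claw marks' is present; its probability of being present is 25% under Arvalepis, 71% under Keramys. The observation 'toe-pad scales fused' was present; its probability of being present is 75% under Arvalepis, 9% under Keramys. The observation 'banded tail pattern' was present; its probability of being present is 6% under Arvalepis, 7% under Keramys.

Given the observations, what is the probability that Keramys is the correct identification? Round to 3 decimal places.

0.404

Multiply each prior by the joint likelihood of the evidence pattern:
  Arvalepis: 0.370 × 0.25 × 0.75 × 0.06 = 0.0041625
  Keramys: 0.630 × 0.71 × 0.09 × 0.07 = 0.002818
The unnormalized weights sum to 0.0069805.
P(Keramys | evidence) = 0.002818 / 0.0069805 ≈ 0.404.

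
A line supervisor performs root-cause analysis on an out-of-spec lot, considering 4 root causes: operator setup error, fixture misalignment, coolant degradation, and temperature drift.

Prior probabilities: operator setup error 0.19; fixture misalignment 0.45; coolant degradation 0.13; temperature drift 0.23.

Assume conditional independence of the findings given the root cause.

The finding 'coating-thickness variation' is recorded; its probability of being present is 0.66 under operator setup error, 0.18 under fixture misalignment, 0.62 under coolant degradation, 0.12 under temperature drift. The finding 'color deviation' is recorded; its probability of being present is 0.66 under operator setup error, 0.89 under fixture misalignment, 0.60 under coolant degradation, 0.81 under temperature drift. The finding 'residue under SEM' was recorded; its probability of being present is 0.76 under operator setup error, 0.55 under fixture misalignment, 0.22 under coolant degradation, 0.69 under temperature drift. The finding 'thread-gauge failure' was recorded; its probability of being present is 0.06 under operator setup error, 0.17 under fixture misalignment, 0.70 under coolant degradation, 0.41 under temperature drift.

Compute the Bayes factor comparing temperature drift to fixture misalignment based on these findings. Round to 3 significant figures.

Take the product of per-finding likelihoods under each hypothesis, then divide.
  temperature drift: 0.12 × 0.81 × 0.69 × 0.41 = 0.027498
  fixture misalignment: 0.18 × 0.89 × 0.55 × 0.17 = 0.014979
Bayes factor = 0.027498 / 0.014979 ≈ 1.84

1.84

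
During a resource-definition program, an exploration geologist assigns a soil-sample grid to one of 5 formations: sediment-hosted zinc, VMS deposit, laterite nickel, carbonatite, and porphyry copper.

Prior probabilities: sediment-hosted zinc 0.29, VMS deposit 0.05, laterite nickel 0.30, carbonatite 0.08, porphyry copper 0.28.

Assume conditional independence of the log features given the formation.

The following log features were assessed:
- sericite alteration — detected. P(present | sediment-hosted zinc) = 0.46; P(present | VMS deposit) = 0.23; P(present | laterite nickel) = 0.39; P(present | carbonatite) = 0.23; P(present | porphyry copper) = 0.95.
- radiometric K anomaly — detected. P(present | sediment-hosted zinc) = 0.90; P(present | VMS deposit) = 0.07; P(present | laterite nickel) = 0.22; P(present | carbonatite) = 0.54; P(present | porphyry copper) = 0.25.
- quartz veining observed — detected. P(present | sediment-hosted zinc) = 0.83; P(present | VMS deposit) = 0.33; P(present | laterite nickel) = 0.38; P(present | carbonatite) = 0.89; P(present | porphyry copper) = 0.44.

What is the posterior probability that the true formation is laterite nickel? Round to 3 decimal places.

0.066

For each hypothesis, the unnormalized posterior weight is prior × product of the log feature likelihoods:
  sediment-hosted zinc: 0.29 × 0.46 × 0.90 × 0.83 = 0.09965
  VMS deposit: 0.05 × 0.23 × 0.07 × 0.33 = 0.00026565
  laterite nickel: 0.30 × 0.39 × 0.22 × 0.38 = 0.0097812
  carbonatite: 0.08 × 0.23 × 0.54 × 0.89 = 0.008843
  porphyry copper: 0.28 × 0.95 × 0.25 × 0.44 = 0.02926
The unnormalized weights sum to 0.1478.
P(laterite nickel | evidence) = 0.0097812 / 0.1478 ≈ 0.066.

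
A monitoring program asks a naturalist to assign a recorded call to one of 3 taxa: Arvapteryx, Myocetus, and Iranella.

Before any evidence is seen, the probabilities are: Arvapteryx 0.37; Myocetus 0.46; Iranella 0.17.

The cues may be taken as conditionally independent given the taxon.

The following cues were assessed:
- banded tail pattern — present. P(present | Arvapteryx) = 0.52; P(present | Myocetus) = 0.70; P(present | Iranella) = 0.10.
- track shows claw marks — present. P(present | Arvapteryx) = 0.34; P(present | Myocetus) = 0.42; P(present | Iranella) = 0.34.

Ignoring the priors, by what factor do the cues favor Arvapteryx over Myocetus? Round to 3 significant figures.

0.601

The Bayes factor is the ratio of the joint likelihoods of the cue pattern under the two hypotheses.
  Arvapteryx: 0.52 × 0.34 = 0.1768
  Myocetus: 0.70 × 0.42 = 0.294
Bayes factor = 0.1768 / 0.294 ≈ 0.601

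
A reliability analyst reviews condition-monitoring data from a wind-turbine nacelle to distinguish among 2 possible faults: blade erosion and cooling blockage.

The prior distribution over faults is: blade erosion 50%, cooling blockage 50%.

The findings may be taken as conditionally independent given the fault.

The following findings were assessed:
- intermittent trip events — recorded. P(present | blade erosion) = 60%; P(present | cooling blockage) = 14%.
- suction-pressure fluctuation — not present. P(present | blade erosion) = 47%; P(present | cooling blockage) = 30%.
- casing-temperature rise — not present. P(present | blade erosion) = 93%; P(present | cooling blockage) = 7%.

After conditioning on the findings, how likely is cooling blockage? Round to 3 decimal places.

0.804

For each hypothesis, the unnormalized posterior weight is prior × product of the finding likelihoods (using 1 − P(present | H) for each absent finding):
  blade erosion: 0.50 × 0.60 × (1 − 0.47) × (1 − 0.93) = 0.01113
  cooling blockage: 0.50 × 0.14 × (1 − 0.30) × (1 − 0.07) = 0.04557
Marginal likelihood of the evidence = 0.0567.
P(cooling blockage | evidence) = 0.04557 / 0.0567 ≈ 0.804.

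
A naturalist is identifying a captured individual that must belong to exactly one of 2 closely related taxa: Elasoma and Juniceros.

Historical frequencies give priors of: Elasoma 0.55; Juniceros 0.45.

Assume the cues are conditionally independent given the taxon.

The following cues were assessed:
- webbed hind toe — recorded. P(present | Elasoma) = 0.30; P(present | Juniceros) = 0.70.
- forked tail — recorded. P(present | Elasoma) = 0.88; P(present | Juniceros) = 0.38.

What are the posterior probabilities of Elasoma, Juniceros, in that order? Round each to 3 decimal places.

0.548, 0.452

For each hypothesis, the unnormalized posterior weight is prior × product of the cue likelihoods:
  Elasoma: 0.55 × 0.30 × 0.88 = 0.1452
  Juniceros: 0.45 × 0.70 × 0.38 = 0.1197
Marginal likelihood of the evidence = 0.2649.
P(Elasoma | evidence) = 0.1452 / 0.2649 ≈ 0.548
P(Juniceros | evidence) = 0.1197 / 0.2649 ≈ 0.452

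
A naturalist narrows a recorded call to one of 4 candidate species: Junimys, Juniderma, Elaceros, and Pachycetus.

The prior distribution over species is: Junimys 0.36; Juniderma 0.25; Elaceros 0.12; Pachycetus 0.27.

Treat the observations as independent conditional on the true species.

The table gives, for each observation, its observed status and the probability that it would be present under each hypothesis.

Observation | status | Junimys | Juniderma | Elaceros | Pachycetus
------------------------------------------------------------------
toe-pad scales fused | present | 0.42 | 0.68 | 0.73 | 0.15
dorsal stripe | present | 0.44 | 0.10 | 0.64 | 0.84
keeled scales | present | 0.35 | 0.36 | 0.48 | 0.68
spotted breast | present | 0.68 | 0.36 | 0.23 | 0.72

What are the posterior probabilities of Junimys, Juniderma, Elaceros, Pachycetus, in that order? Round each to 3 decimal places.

By Bayes' rule with conditional independence, the unnormalized weight for each hypothesis is prior × ∏ likelihoods:
  Junimys: 0.36 × 0.42 × 0.44 × 0.35 × 0.68 = 0.015834
  Juniderma: 0.25 × 0.68 × 0.10 × 0.36 × 0.36 = 0.0022032
  Elaceros: 0.12 × 0.73 × 0.64 × 0.48 × 0.23 = 0.0061895
  Pachycetus: 0.27 × 0.15 × 0.84 × 0.68 × 0.72 = 0.016656
The unnormalized weights sum to 0.040883.
P(Junimys | evidence) = 0.015834 / 0.040883 ≈ 0.387
P(Juniderma | evidence) = 0.0022032 / 0.040883 ≈ 0.054
P(Elaceros | evidence) = 0.0061895 / 0.040883 ≈ 0.151
P(Pachycetus | evidence) = 0.016656 / 0.040883 ≈ 0.407

0.387, 0.054, 0.151, 0.407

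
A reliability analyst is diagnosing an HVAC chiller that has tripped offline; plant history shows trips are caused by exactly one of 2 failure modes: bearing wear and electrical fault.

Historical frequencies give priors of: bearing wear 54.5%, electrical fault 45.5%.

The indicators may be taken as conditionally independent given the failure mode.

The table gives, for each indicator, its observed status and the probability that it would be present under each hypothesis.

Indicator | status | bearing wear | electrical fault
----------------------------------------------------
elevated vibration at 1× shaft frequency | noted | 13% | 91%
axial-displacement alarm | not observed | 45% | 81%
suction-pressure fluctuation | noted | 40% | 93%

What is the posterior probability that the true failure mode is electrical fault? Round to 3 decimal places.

0.824

For each hypothesis, the unnormalized posterior weight is prior × product of the indicator likelihoods (using 1 − P(present | H) for each absent indicator):
  bearing wear: 0.545 × 0.13 × (1 − 0.45) × 0.40 = 0.015587
  electrical fault: 0.455 × 0.91 × (1 − 0.81) × 0.93 = 0.073163
Marginal likelihood of the evidence = 0.08875.
P(electrical fault | evidence) = 0.073163 / 0.08875 ≈ 0.824.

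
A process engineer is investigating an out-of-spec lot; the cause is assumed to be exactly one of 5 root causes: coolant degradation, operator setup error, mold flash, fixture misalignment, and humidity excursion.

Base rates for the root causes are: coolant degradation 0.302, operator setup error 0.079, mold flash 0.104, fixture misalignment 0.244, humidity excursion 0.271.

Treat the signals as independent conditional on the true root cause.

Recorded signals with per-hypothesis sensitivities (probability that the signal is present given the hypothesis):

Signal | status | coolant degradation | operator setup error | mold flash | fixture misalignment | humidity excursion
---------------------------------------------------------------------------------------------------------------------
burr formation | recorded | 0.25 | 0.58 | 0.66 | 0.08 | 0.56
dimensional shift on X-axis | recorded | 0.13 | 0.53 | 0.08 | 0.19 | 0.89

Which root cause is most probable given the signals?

humidity excursion

For each hypothesis, the unnormalized posterior weight is prior × product of the signal likelihoods:
  coolant degradation: 0.302 × 0.25 × 0.13 = 0.009815
  operator setup error: 0.079 × 0.58 × 0.53 = 0.024285
  mold flash: 0.104 × 0.66 × 0.08 = 0.0054912
  fixture misalignment: 0.244 × 0.08 × 0.19 = 0.0037088
  humidity excursion: 0.271 × 0.56 × 0.89 = 0.13507
Normalizing constant Z = 0.009815 + 0.024285 + 0.0054912 + 0.0037088 + 0.13507 = 0.17837.
P(coolant degradation | evidence) ≈ 0.009815 / 0.17837 ≈ 0.055
P(operator setup error | evidence) ≈ 0.024285 / 0.17837 ≈ 0.136
P(mold flash | evidence) ≈ 0.0054912 / 0.17837 ≈ 0.031
P(fixture misalignment | evidence) ≈ 0.0037088 / 0.17837 ≈ 0.021
P(humidity excursion | evidence) ≈ 0.13507 / 0.17837 ≈ 0.757
The largest is 0.757, so humidity excursion is most probable.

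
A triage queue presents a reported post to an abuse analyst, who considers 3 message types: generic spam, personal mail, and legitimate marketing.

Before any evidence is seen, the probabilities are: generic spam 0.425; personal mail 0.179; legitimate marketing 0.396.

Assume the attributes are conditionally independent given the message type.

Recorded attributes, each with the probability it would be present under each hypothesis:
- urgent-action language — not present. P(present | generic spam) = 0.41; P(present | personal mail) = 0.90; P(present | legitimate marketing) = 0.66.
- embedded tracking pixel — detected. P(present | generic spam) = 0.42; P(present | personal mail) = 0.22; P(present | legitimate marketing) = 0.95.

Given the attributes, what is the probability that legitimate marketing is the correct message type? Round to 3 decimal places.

0.539

For each hypothesis, the unnormalized posterior weight is prior × product of the attribute likelihoods (using 1 − P(present | H) for each absent attribute):
  generic spam: 0.425 × (1 − 0.41) × 0.42 = 0.10532
  personal mail: 0.179 × (1 − 0.90) × 0.22 = 0.003938
  legitimate marketing: 0.396 × (1 − 0.66) × 0.95 = 0.12791
Normalizing constant Z = 0.10532 + 0.003938 + 0.12791 = 0.23716.
P(legitimate marketing | evidence) = 0.12791 / 0.23716 ≈ 0.539.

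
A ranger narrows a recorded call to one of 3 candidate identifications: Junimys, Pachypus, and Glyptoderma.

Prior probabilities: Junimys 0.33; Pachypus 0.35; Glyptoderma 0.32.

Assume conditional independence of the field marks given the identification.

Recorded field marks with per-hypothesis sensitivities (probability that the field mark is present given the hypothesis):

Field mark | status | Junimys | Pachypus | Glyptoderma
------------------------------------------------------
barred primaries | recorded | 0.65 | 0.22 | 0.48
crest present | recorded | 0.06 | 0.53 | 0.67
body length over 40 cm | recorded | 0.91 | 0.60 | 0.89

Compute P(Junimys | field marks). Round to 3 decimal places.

0.092

By Bayes' rule with conditional independence, the unnormalized weight for each hypothesis is prior × ∏ likelihoods:
  Junimys: 0.33 × 0.65 × 0.06 × 0.91 = 0.011712
  Pachypus: 0.35 × 0.22 × 0.53 × 0.60 = 0.024486
  Glyptoderma: 0.32 × 0.48 × 0.67 × 0.89 = 0.091592
Normalizing constant Z = 0.011712 + 0.024486 + 0.091592 = 0.12779.
P(Junimys | evidence) = 0.011712 / 0.12779 ≈ 0.092.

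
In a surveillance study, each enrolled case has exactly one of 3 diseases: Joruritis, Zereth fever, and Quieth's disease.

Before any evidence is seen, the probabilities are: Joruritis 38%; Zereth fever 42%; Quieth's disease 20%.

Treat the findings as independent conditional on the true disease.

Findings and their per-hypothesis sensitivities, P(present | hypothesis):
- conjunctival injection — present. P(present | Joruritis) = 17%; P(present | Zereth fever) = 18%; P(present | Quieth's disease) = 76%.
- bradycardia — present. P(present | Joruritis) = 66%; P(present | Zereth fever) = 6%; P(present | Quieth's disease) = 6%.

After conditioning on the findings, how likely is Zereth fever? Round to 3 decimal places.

0.081

Multiply each prior by the joint likelihood of the evidence pattern:
  Joruritis: 0.38 × 0.17 × 0.66 = 0.042636
  Zereth fever: 0.42 × 0.18 × 0.06 = 0.004536
  Quieth's disease: 0.20 × 0.76 × 0.06 = 0.00912
The unnormalized weights sum to 0.056292.
P(Zereth fever | evidence) = 0.004536 / 0.056292 ≈ 0.081.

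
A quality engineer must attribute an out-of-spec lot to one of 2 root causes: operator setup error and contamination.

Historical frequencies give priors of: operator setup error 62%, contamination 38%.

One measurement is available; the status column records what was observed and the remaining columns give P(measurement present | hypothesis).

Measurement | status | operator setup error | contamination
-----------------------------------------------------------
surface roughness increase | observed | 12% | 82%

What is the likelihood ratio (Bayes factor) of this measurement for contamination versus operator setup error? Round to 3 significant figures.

6.83

The Bayes factor is the ratio of the two likelihoods.
  contamination: 0.82
  operator setup error: 0.12
Bayes factor = 0.82 / 0.12 ≈ 6.83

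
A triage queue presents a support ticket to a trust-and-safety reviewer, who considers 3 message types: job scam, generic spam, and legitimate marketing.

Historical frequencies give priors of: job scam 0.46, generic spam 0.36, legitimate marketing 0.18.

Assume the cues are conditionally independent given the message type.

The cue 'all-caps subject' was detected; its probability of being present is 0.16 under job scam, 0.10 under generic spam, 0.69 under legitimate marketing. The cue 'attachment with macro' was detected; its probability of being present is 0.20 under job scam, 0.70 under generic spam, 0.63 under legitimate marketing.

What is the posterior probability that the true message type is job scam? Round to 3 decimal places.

Multiply each prior by the joint likelihood of the cue pattern:
  job scam: 0.46 × 0.16 × 0.20 = 0.01472
  generic spam: 0.36 × 0.10 × 0.70 = 0.0252
  legitimate marketing: 0.18 × 0.69 × 0.63 = 0.078246
Marginal likelihood of the evidence = 0.11817.
P(job scam | evidence) = 0.01472 / 0.11817 ≈ 0.125.

0.125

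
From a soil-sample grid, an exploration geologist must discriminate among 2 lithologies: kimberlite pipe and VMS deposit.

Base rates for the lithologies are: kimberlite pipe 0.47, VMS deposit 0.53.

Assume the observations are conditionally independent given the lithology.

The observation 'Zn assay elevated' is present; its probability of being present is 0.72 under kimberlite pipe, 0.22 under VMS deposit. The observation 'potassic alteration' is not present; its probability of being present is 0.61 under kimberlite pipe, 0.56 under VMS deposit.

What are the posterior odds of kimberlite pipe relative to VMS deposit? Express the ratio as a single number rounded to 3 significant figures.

Posterior odds equal prior odds times the likelihood ratio; only the two competing hypotheses matter (using 1 − P(present | H) for each absent observation).
  kimberlite pipe: 0.47 × 0.72 × (1 − 0.61) = 0.13198
  VMS deposit: 0.53 × 0.22 × (1 − 0.56) = 0.051304
Posterior odds = 0.13198 / 0.051304 ≈ 2.57.

2.57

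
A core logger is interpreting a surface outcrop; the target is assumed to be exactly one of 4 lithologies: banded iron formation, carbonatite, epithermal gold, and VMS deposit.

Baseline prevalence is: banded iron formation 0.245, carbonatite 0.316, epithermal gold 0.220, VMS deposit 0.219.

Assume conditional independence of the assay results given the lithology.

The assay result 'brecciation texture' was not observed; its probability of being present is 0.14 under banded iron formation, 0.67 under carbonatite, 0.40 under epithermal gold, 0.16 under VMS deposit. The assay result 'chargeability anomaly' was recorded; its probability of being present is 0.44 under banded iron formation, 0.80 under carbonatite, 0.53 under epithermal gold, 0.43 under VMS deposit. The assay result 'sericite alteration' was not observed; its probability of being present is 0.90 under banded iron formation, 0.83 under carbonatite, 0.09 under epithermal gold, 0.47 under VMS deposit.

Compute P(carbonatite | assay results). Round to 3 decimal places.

By Bayes' rule with conditional independence, the unnormalized weight for each hypothesis is prior × ∏ likelihoods (using 1 − P(present | H) for each absent assay result):
  banded iron formation: 0.245 × (1 − 0.14) × 0.44 × (1 − 0.90) = 0.0092708
  carbonatite: 0.316 × (1 − 0.67) × 0.80 × (1 − 0.83) = 0.014182
  epithermal gold: 0.220 × (1 − 0.40) × 0.53 × (1 − 0.09) = 0.063664
  VMS deposit: 0.219 × (1 − 0.16) × 0.43 × (1 − 0.47) = 0.041924
Normalizing constant Z = 0.0092708 + 0.014182 + 0.063664 + 0.041924 = 0.12904.
P(carbonatite | evidence) = 0.014182 / 0.12904 ≈ 0.110.

0.110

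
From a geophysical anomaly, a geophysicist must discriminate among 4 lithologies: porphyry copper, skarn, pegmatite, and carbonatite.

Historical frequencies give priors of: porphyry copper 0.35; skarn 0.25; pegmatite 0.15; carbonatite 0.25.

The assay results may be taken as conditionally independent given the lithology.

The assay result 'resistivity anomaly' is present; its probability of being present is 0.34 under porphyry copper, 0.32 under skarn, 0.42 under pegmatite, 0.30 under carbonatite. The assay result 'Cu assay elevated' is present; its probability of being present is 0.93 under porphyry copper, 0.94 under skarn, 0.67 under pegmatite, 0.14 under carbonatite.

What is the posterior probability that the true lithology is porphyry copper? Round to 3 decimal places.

0.464

By Bayes' rule with conditional independence, the unnormalized weight for each hypothesis is prior × ∏ likelihoods:
  porphyry copper: 0.35 × 0.34 × 0.93 = 0.11067
  skarn: 0.25 × 0.32 × 0.94 = 0.0752
  pegmatite: 0.15 × 0.42 × 0.67 = 0.04221
  carbonatite: 0.25 × 0.30 × 0.14 = 0.0105
Normalizing constant Z = 0.11067 + 0.0752 + 0.04221 + 0.0105 = 0.23858.
P(porphyry copper | evidence) = 0.11067 / 0.23858 ≈ 0.464.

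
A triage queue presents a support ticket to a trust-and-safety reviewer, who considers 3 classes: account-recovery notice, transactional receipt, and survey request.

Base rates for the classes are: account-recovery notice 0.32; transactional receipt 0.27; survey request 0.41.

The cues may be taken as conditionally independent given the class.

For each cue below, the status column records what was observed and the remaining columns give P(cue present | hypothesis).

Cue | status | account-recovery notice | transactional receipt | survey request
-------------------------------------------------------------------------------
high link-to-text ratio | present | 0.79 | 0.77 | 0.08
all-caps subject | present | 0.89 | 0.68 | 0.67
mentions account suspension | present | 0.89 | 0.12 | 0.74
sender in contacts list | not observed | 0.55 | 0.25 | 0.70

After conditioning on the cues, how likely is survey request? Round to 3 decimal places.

0.045

Multiply each prior by the joint likelihood of the cue pattern (using 1 − P(present | H) for each absent cue):
  account-recovery notice: 0.32 × 0.79 × 0.89 × 0.89 × (1 − 0.55) = 0.090109
  transactional receipt: 0.27 × 0.77 × 0.68 × 0.12 × (1 − 0.25) = 0.012723
  survey request: 0.41 × 0.08 × 0.67 × 0.74 × (1 − 0.70) = 0.0048787
Marginal likelihood of the evidence = 0.10771.
P(survey request | evidence) = 0.0048787 / 0.10771 ≈ 0.045.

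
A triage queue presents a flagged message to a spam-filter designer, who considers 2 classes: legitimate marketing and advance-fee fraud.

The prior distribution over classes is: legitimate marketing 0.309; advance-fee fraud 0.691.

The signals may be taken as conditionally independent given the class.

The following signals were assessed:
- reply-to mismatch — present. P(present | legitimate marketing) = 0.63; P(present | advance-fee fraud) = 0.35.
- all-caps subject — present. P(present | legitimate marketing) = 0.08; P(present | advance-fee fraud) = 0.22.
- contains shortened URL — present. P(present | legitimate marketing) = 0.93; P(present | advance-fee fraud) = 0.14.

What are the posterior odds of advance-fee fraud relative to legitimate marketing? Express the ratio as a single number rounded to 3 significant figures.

The normalizing constant cancels in an odds ratio, so compute prior × likelihood for the two hypotheses only:
  advance-fee fraud: 0.691 × 0.35 × 0.22 × 0.14 = 0.007449
  legitimate marketing: 0.309 × 0.63 × 0.08 × 0.93 = 0.014483
Odds(advance-fee fraud : legitimate marketing) = 0.007449 / 0.014483 ≈ 0.514.

0.514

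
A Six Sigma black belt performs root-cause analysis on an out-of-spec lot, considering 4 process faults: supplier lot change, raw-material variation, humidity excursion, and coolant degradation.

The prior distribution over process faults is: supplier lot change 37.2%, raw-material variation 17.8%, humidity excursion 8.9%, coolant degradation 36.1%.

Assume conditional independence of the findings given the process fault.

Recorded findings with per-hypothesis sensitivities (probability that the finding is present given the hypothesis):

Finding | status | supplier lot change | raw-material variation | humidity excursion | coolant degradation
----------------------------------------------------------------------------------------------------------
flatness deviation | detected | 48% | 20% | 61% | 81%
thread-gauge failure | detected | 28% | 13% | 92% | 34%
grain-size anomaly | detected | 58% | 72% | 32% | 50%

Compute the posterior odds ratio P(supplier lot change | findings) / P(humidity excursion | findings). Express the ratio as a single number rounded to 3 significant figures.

Unnormalized posterior weight (prior times the finding likelihoods) for each of the two hypotheses:
  supplier lot change: 0.372 × 0.48 × 0.28 × 0.58 = 0.028998
  humidity excursion: 0.089 × 0.61 × 0.92 × 0.32 = 0.015983
Odds(supplier lot change : humidity excursion) = 0.028998 / 0.015983 ≈ 1.81.

1.81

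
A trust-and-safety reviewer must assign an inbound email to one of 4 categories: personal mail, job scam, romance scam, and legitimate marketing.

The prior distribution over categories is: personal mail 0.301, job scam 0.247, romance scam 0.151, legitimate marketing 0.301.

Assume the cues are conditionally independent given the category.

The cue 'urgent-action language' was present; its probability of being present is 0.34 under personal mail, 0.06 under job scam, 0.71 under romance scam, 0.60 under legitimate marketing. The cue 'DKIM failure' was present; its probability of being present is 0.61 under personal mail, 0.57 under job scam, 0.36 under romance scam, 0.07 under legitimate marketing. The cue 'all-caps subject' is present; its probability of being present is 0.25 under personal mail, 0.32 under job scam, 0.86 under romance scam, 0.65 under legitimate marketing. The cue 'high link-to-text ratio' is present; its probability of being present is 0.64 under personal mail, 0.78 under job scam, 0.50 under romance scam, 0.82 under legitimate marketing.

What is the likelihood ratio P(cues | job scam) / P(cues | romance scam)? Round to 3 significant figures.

The Bayes factor is the ratio of the joint likelihoods of the cue pattern under the two hypotheses.
  job scam: 0.06 × 0.57 × 0.32 × 0.78 = 0.0085363
  romance scam: 0.71 × 0.36 × 0.86 × 0.50 = 0.10991
Bayes factor = 0.0085363 / 0.10991 ≈ 0.0777

0.0777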